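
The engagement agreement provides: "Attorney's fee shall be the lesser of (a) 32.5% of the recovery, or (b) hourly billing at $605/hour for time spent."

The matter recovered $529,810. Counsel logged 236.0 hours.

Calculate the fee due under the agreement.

$142,780.00

(a) 32.5% of $529,810 = $172,188.25
(b) 236.0 × $605 = $142,780.00
The lesser is (b): $142,780.00.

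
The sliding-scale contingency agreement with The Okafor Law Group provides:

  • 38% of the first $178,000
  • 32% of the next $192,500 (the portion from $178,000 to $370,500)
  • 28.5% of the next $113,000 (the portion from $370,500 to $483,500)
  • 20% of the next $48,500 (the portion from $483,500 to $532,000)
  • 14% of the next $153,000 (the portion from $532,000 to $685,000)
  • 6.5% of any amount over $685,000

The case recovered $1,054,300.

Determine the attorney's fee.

$216,569.50

First $178,000 at 38% = $67,640.00
Next $192,500 at 32% = $61,600.00
Next $113,000 at 28.5% = $32,205.00
Next $48,500 at 20% = $9,700.00
Next $153,000 at 14% = $21,420.00
Remaining $369,300 at 6.5% = $24,004.50
Fee: $67,640.00 + $61,600.00 + $32,205.00 + $9,700.00 + $21,420.00 + $24,004.50 = $216,569.50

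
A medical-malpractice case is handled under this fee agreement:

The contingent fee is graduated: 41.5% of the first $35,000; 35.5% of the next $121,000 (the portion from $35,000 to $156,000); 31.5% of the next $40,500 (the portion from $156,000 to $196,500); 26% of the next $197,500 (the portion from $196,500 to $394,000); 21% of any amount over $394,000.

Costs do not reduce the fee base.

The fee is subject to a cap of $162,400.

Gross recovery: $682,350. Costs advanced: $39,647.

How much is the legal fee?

Fee base is the gross recovery, $682,350; costs are reimbursed separately.
First $35,000 at 41.5% = $14,525.00
Next $121,000 at 35.5% = $42,955.00
Next $40,500 at 31.5% = $12,757.50
Next $197,500 at 26% = $51,350.00
Remaining $288,350 at 21% = $60,553.50
Fee: $14,525.00 + $42,955.00 + $12,757.50 + $51,350.00 + $60,553.50 = $182,141.00
$182,141.00 exceeds the $162,400 cap, so the fee is capped at $162,400.00.

$162,400.00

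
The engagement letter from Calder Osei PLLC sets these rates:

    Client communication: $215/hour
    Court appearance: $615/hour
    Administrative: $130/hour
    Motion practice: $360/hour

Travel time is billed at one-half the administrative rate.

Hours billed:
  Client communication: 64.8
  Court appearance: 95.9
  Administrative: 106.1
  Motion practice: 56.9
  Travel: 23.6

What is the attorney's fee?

$108,721.50

Client communication: 64.8 × $215 = $13,932.00
Court appearance: 95.9 × $615 = $58,978.50
Administrative: 106.1 × $130 = $13,793.00
Motion practice: 56.9 × $360 = $20,484.00
Subtotal: $13,932.00 + $58,978.50 + $13,793.00 + $20,484.00 = $107,187.50
Travel: 23.6 × ($130 ÷ 2) = 23.6 × $65.00 = $1,534.00
Total: $107,187.50 + $1,534.00 = $108,721.50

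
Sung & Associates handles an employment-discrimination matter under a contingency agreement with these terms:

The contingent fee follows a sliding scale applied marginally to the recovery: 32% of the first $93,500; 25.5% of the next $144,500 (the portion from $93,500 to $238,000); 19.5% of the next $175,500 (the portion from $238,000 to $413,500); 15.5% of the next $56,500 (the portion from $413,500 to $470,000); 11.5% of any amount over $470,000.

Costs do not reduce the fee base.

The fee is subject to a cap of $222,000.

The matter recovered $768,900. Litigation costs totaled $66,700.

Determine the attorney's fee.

$144,121.00

Fee base is the gross recovery, $768,900; costs are reimbursed separately.
First $93,500 at 32% = $29,920.00
Next $144,500 at 25.5% = $36,847.50
Next $175,500 at 19.5% = $34,222.50
Next $56,500 at 15.5% = $8,757.50
Remaining $298,900 at 11.5% = $34,373.50
Fee: $29,920.00 + $36,847.50 + $34,222.50 + $8,757.50 + $34,373.50 = $144,121.00
$144,121.00 is under the $222,000 cap.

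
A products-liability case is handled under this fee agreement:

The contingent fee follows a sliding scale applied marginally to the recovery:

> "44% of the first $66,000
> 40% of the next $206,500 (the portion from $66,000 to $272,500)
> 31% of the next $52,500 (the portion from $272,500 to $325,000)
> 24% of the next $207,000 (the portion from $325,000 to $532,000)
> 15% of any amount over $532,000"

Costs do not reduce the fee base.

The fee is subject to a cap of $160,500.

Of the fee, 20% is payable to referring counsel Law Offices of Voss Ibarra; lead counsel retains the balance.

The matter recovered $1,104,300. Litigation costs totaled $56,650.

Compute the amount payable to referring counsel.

$32,100.00

Fee base is the gross recovery, $1,104,300; costs are reimbursed separately.
First $66,000 at 44% = $29,040.00
Next $206,500 at 40% = $82,600.00
Next $52,500 at 31% = $16,275.00
Next $207,000 at 24% = $49,680.00
Remaining $572,300 at 15% = $85,845.00
Fee: $29,040.00 + $82,600.00 + $16,275.00 + $49,680.00 + $85,845.00 = $263,440.00
$263,440.00 exceeds the $160,500 cap, so the fee is capped at $160,500.00.
Referral share: 20% of $160,500.00 = $32,100.00; lead counsel retains $160,500.00 − $32,100.00 = $128,400.00.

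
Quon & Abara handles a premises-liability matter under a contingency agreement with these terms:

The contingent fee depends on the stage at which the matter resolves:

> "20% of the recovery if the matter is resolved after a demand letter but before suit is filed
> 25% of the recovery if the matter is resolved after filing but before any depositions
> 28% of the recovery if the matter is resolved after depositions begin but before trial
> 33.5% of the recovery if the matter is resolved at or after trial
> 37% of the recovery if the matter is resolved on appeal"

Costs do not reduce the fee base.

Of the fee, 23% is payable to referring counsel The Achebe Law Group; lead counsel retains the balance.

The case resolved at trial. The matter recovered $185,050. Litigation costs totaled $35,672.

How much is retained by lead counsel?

$47,733.65

Fee base is the gross recovery, $185,050; costs are reimbursed separately.
The matter resolved at trial, so the 33.5% rate applies.
$185,050 × 33.5% = $61,991.75
Referral share: 23% of $61,991.75 = $14,258.10; lead counsel retains $61,991.75 − $14,258.10 = $47,733.65.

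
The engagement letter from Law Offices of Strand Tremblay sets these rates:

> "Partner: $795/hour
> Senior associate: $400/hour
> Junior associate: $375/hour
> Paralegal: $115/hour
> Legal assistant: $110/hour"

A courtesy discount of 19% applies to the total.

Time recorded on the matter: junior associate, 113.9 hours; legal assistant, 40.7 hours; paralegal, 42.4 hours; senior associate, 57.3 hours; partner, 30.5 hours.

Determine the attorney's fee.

Partner: 30.5 × $795 = $24,247.50
Senior associate: 57.3 × $400 = $22,920.00
Junior associate: 113.9 × $375 = $42,712.50
Paralegal: 42.4 × $115 = $4,876.00
Legal assistant: 40.7 × $110 = $4,477.00
Subtotal: $99,233.00
Less 19% discount: −$18,854.27
Total: $99,233.00 − $18,854.27 = $80,378.73

$80,378.73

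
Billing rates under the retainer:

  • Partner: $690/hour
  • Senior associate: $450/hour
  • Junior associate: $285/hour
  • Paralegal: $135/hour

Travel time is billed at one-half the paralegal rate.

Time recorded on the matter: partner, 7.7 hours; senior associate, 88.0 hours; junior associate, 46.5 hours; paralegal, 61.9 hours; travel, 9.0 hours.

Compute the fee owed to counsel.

Partner: 7.7 × $690 = $5,313.00
Senior associate: 88.0 × $450 = $39,600.00
Junior associate: 46.5 × $285 = $13,252.50
Paralegal: 61.9 × $135 = $8,356.50
Subtotal: $5,313.00 + $39,600.00 + $13,252.50 + $8,356.50 = $66,522.00
Travel: 9.0 × ($135 ÷ 2) = 9.0 × $67.50 = $607.50
Total: $66,522.00 + $607.50 = $67,129.50

$67,129.50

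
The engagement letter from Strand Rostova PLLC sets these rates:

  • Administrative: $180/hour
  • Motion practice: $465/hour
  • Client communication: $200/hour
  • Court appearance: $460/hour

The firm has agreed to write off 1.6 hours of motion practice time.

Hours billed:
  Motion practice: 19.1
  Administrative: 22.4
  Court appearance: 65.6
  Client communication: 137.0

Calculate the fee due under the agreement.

Administrative: 22.4 × $180 = $4,032.00
Motion practice: 19.1 × $465 = $8,881.50
Client communication: 137.0 × $200 = $27,400.00
Court appearance: 65.6 × $460 = $30,176.00
Subtotal: $70,489.50
Write-off: 1.6 × $465 = $744.00
Total: $70,489.50 − $744.00 = $69,745.50

$69,745.50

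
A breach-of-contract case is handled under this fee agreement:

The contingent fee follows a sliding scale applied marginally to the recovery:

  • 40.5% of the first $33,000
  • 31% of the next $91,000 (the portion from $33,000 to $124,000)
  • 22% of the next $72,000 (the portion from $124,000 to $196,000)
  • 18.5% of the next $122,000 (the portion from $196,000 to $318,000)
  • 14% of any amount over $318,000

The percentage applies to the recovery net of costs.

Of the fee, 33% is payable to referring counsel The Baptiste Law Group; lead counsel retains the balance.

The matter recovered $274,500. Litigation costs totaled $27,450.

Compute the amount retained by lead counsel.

Fee base (net of costs): $274,500 − $27,450 = $247,050
First $33,000 at 40.5% = $13,365.00
Next $91,000 at 31% = $28,210.00
Next $72,000 at 22% = $15,840.00
Remaining $51,050 at 18.5% = $9,444.25
Fee: $13,365.00 + $28,210.00 + $15,840.00 + $9,444.25 = $66,859.25
Referral share: 33% of $66,859.25 = $22,063.55; lead counsel retains $66,859.25 − $22,063.55 = $44,795.70.

$44,795.70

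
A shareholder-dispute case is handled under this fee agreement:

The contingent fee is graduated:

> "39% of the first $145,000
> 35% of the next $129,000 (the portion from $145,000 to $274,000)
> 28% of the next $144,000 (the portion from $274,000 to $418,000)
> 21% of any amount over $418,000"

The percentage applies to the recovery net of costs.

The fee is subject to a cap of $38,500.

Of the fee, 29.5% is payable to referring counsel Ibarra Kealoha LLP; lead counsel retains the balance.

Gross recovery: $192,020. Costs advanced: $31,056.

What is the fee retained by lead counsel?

$27,142.50

Fee base (net of costs): $192,020 − $31,056 = $160,964
First $145,000 at 39% = $56,550.00
Remaining $15,964 at 35% = $5,587.40
Fee: $56,550.00 + $5,587.40 = $62,137.40
$62,137.40 exceeds the $38,500 cap, so the fee is capped at $38,500.00.
Referral share: 29.5% of $38,500.00 = $11,357.50; lead counsel retains $38,500.00 − $11,357.50 = $27,142.50.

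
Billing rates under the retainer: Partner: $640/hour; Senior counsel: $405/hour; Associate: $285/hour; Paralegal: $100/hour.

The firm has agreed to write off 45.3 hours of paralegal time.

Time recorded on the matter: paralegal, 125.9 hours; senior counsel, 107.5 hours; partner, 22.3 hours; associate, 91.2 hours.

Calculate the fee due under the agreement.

Partner: 22.3 × $640 = $14,272.00
Senior counsel: 107.5 × $405 = $43,537.50
Associate: 91.2 × $285 = $25,992.00
Paralegal: 125.9 × $100 = $12,590.00
Subtotal: $96,391.50
Write-off: 45.3 × $100 = $4,530.00
Total: $96,391.50 − $4,530.00 = $91,861.50

$91,861.50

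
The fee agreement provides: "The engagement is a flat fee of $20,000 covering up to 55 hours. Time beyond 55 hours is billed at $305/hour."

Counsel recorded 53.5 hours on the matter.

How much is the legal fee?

53.5 hours is within the 55-hour scope; only the flat fee applies.

$20,000.00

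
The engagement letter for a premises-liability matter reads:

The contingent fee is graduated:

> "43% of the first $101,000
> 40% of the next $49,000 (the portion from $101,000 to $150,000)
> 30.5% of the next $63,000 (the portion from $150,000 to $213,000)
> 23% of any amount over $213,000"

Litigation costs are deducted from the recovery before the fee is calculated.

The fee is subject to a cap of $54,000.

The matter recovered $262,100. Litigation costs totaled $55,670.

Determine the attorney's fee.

$54,000.00

Fee base (net of costs): $262,100 − $55,670 = $206,430
First $101,000 at 43% = $43,430.00
Next $49,000 at 40% = $19,600.00
Remaining $56,430 at 30.5% = $17,211.15
Fee: $43,430.00 + $19,600.00 + $17,211.15 = $80,241.15
$80,241.15 exceeds the $54,000 cap, so the fee is capped at $54,000.00.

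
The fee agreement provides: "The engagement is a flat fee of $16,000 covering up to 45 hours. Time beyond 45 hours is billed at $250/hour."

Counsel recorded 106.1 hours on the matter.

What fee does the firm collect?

Flat fee: $16,000.00
Excess hours: 106.1 − 45 = 61.1
Overrun: 61.1 × $250 = $15,275.00
Total: $16,000.00 + $15,275.00 = $31,275.00

$31,275.00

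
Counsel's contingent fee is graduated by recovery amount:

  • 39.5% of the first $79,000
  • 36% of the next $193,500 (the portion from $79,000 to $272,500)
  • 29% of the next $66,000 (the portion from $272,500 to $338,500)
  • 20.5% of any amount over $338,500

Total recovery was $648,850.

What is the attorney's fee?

$183,626.75

First $79,000 at 39.5% = $31,205.00
Next $193,500 at 36% = $69,660.00
Next $66,000 at 29% = $19,140.00
Remaining $310,350 at 20.5% = $63,621.75
Fee: $31,205.00 + $69,660.00 + $19,140.00 + $63,621.75 = $183,626.75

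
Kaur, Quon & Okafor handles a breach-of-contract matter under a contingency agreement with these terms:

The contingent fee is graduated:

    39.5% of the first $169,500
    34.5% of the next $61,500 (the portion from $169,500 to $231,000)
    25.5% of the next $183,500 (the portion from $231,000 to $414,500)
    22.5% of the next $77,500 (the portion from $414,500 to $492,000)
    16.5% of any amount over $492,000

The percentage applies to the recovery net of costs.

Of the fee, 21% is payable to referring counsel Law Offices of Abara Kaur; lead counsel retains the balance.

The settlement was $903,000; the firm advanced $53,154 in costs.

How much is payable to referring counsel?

Fee base (net of costs): $903,000 − $53,154 = $849,846
First $169,500 at 39.5% = $66,952.50
Next $61,500 at 34.5% = $21,217.50
Next $183,500 at 25.5% = $46,792.50
Next $77,500 at 22.5% = $17,437.50
Remaining $357,846 at 16.5% = $59,044.59
Fee: $66,952.50 + $21,217.50 + $46,792.50 + $17,437.50 + $59,044.59 = $211,444.59
Referral share: 21% of $211,444.59 = $44,403.36; lead counsel retains $211,444.59 − $44,403.36 = $167,041.23.

$44,403.36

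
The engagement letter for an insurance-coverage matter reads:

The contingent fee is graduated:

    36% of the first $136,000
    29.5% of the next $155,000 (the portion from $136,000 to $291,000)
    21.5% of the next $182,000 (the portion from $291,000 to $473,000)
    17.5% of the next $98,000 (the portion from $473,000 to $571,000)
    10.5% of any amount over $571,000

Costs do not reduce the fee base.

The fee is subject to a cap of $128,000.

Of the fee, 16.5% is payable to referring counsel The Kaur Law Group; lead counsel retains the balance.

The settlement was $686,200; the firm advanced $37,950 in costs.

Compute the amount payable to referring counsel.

$21,120.00

Fee base is the gross recovery, $686,200; costs are reimbursed separately.
First $136,000 at 36% = $48,960.00
Next $155,000 at 29.5% = $45,725.00
Next $182,000 at 21.5% = $39,130.00
Next $98,000 at 17.5% = $17,150.00
Remaining $115,200 at 10.5% = $12,096.00
Fee: $48,960.00 + $45,725.00 + $39,130.00 + $17,150.00 + $12,096.00 = $163,061.00
$163,061.00 exceeds the $128,000 cap, so the fee is capped at $128,000.00.
Referral share: 16.5% of $128,000.00 = $21,120.00; lead counsel retains $128,000.00 − $21,120.00 = $106,880.00.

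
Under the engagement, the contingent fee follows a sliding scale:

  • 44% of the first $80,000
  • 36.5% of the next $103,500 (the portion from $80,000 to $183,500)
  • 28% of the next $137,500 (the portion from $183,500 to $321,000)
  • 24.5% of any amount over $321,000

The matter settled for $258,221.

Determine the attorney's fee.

$93,899.38

First $80,000 at 44% = $35,200.00
Next $103,500 at 36.5% = $37,777.50
Remaining $74,721 at 28% = $20,921.88
Fee: $35,200.00 + $37,777.50 + $20,921.88 = $93,899.38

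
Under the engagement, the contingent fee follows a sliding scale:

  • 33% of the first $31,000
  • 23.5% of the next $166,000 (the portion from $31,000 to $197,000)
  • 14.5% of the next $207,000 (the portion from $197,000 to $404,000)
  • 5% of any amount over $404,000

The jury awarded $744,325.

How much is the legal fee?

First $31,000 at 33% = $10,230.00
Next $166,000 at 23.5% = $39,010.00
Next $207,000 at 14.5% = $30,015.00
Remaining $340,325 at 5% = $17,016.25
Fee: $10,230.00 + $39,010.00 + $30,015.00 + $17,016.25 = $96,271.25

$96,271.25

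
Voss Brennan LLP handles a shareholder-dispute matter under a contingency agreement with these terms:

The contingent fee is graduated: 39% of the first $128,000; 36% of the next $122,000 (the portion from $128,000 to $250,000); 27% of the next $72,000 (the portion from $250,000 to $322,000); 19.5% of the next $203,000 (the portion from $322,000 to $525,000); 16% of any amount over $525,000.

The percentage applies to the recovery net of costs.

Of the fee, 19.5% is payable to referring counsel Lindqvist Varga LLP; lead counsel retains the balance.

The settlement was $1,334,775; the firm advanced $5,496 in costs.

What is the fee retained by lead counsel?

$226,647.46

Fee base (net of costs): $1,334,775 − $5,496 = $1,329,279
First $128,000 at 39% = $49,920.00
Next $122,000 at 36% = $43,920.00
Next $72,000 at 27% = $19,440.00
Next $203,000 at 19.5% = $39,585.00
Remaining $804,279 at 16% = $128,684.64
Fee: $49,920.00 + $43,920.00 + $19,440.00 + $39,585.00 + $128,684.64 = $281,549.64
Referral share: 19.5% of $281,549.64 = $54,902.18; lead counsel retains $281,549.64 − $54,902.18 = $226,647.46.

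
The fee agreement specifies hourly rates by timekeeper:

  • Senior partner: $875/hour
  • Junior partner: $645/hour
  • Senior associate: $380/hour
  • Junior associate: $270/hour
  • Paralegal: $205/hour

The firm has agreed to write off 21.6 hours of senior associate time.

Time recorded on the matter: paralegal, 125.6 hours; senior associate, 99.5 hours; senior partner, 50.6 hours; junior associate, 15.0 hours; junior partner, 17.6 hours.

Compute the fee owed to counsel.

$115,027.00

Senior partner: 50.6 × $875 = $44,275.00
Junior partner: 17.6 × $645 = $11,352.00
Senior associate: 99.5 × $380 = $37,810.00
Junior associate: 15.0 × $270 = $4,050.00
Paralegal: 125.6 × $205 = $25,748.00
Subtotal: $123,235.00
Write-off: 21.6 × $380 = $8,208.00
Total: $123,235.00 − $8,208.00 = $115,027.00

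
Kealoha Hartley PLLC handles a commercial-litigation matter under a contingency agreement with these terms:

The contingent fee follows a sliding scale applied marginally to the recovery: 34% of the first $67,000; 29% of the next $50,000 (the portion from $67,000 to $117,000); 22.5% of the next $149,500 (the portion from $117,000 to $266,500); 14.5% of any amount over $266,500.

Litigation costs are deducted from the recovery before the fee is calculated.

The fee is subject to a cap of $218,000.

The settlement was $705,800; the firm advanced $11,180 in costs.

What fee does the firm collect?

$132,994.90

Fee base (net of costs): $705,800 − $11,180 = $694,620
First $67,000 at 34% = $22,780.00
Next $50,000 at 29% = $14,500.00
Next $149,500 at 22.5% = $33,637.50
Remaining $428,120 at 14.5% = $62,077.40
Fee: $22,780.00 + $14,500.00 + $33,637.50 + $62,077.40 = $132,994.90
$132,994.90 is under the $218,000 cap.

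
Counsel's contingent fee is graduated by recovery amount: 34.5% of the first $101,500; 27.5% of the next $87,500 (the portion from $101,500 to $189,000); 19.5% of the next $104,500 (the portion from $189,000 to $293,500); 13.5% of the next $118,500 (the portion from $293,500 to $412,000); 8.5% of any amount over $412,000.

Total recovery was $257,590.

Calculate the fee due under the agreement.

First $101,500 at 34.5% = $35,017.50
Next $87,500 at 27.5% = $24,062.50
Remaining $68,590 at 19.5% = $13,375.05
Fee: $35,017.50 + $24,062.50 + $13,375.05 = $72,455.05

$72,455.05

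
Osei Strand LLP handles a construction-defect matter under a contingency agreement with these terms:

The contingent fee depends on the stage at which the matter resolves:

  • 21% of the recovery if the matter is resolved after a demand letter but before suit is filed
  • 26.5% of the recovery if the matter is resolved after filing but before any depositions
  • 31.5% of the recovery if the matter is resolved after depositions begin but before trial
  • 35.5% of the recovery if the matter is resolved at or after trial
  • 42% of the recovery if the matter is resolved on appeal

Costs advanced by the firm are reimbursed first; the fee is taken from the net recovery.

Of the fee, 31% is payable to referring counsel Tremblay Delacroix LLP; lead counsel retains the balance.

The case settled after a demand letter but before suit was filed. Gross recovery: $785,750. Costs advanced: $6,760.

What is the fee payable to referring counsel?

$50,712.25

Fee base (net of costs): $785,750 − $6,760 = $778,990
The matter settled after a demand letter but before suit was filed, so the 21% rate applies.
$778,990 × 21% = $163,587.90
Referral share: 31% of $163,587.90 = $50,712.25; lead counsel retains $163,587.90 − $50,712.25 = $112,875.65.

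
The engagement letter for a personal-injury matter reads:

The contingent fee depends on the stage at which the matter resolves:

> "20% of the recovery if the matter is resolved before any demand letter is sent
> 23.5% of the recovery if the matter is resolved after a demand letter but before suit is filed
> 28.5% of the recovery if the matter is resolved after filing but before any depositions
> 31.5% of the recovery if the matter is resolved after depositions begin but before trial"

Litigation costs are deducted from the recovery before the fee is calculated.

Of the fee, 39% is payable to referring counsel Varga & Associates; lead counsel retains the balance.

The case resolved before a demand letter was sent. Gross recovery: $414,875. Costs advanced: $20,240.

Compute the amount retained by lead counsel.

Fee base (net of costs): $414,875 − $20,240 = $394,635
The matter resolved before a demand letter was sent, so the 20% rate applies.
$394,635 × 20% = $78,927.00
Referral share: 39% of $78,927.00 = $30,781.53; lead counsel retains $78,927.00 − $30,781.53 = $48,145.47.

$48,145.47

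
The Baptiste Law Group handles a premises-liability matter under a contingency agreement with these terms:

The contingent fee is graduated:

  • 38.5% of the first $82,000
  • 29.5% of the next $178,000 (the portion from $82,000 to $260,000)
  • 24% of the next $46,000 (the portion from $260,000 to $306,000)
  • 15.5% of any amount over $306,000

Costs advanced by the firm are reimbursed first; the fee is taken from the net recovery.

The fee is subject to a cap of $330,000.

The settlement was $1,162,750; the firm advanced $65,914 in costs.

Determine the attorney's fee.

Fee base (net of costs): $1,162,750 − $65,914 = $1,096,836
First $82,000 at 38.5% = $31,570.00
Next $178,000 at 29.5% = $52,510.00
Next $46,000 at 24% = $11,040.00
Remaining $790,836 at 15.5% = $122,579.58
Fee: $31,570.00 + $52,510.00 + $11,040.00 + $122,579.58 = $217,699.58
$217,699.58 is under the $330,000 cap.

$217,699.58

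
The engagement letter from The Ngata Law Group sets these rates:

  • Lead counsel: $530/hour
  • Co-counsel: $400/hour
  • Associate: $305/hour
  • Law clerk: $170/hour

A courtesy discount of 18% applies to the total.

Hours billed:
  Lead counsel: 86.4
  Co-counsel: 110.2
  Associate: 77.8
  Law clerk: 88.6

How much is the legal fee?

Lead counsel: 86.4 × $530 = $45,792.00
Co-counsel: 110.2 × $400 = $44,080.00
Associate: 77.8 × $305 = $23,729.00
Law clerk: 88.6 × $170 = $15,062.00
Subtotal: $128,663.00
Less 18% discount: −$23,159.34
Total: $128,663.00 − $23,159.34 = $105,503.66

$105,503.66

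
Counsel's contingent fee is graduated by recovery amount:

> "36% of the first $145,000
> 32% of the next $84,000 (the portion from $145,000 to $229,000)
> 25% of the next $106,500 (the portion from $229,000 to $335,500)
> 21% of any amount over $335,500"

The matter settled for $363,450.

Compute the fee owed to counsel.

First $145,000 at 36% = $52,200.00
Next $84,000 at 32% = $26,880.00
Next $106,500 at 25% = $26,625.00
Remaining $27,950 at 21% = $5,869.50
Fee: $52,200.00 + $26,880.00 + $26,625.00 + $5,869.50 = $111,574.50

$111,574.50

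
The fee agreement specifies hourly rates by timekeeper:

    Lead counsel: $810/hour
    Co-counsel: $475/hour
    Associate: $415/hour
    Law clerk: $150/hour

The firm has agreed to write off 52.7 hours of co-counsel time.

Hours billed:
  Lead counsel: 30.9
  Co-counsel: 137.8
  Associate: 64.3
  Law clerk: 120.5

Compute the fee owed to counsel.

$110,211.00

Lead counsel: 30.9 × $810 = $25,029.00
Co-counsel: 137.8 × $475 = $65,455.00
Associate: 64.3 × $415 = $26,684.50
Law clerk: 120.5 × $150 = $18,075.00
Subtotal: $135,243.50
Write-off: 52.7 × $475 = $25,032.50
Total: $135,243.50 − $25,032.50 = $110,211.00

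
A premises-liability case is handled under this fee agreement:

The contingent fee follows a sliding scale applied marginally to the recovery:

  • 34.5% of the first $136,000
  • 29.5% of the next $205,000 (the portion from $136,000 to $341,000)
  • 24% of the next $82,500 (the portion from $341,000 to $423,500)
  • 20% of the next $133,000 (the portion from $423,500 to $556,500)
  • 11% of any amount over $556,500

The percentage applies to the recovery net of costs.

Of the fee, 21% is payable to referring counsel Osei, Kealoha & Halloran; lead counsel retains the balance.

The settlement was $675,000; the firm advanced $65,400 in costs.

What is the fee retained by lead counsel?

Fee base (net of costs): $675,000 − $65,400 = $609,600
First $136,000 at 34.5% = $46,920.00
Next $205,000 at 29.5% = $60,475.00
Next $82,500 at 24% = $19,800.00
Next $133,000 at 20% = $26,600.00
Remaining $53,100 at 11% = $5,841.00
Fee: $46,920.00 + $60,475.00 + $19,800.00 + $26,600.00 + $5,841.00 = $159,636.00
Referral share: 21% of $159,636.00 = $33,523.56; lead counsel retains $159,636.00 − $33,523.56 = $126,112.44.

$126,112.44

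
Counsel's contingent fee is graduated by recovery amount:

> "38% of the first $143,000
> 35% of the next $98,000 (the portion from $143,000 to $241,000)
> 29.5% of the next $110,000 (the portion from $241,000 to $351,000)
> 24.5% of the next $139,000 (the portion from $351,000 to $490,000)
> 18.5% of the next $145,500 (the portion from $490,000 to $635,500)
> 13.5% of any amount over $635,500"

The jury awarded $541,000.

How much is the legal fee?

First $143,000 at 38% = $54,340.00
Next $98,000 at 35% = $34,300.00
Next $110,000 at 29.5% = $32,450.00
Next $139,000 at 24.5% = $34,055.00
Remaining $51,000 at 18.5% = $9,435.00
Fee: $54,340.00 + $34,300.00 + $32,450.00 + $34,055.00 + $9,435.00 = $164,580.00

$164,580.00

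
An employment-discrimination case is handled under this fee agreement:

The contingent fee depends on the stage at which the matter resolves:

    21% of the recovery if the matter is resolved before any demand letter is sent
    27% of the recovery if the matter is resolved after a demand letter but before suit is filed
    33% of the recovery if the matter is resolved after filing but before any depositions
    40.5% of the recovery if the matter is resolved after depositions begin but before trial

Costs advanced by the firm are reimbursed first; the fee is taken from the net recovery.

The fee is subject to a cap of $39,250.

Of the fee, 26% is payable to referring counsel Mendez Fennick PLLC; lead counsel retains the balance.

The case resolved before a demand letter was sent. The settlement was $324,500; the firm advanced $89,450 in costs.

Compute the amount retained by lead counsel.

$29,045.00

Fee base (net of costs): $324,500 − $89,450 = $235,050
The matter resolved before a demand letter was sent, so the 21% rate applies.
$235,050 × 21% = $49,360.50
$49,360.50 exceeds the $39,250 cap, so the fee is capped at $39,250.00.
Referral share: 26% of $39,250.00 = $10,205.00; lead counsel retains $39,250.00 − $10,205.00 = $29,045.00.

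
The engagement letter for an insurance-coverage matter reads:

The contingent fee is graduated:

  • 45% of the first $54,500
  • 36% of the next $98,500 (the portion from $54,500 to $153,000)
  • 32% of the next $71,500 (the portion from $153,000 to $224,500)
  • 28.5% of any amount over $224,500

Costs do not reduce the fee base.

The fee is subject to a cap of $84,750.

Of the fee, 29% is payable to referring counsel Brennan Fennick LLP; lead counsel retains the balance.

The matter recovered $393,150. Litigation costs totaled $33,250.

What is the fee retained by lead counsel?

Fee base is the gross recovery, $393,150; costs are reimbursed separately.
First $54,500 at 45% = $24,525.00
Next $98,500 at 36% = $35,460.00
Next $71,500 at 32% = $22,880.00
Remaining $168,650 at 28.5% = $48,065.25
Fee: $24,525.00 + $35,460.00 + $22,880.00 + $48,065.25 = $130,930.25
$130,930.25 exceeds the $84,750 cap, so the fee is capped at $84,750.00.
Referral share: 29% of $84,750.00 = $24,577.50; lead counsel retains $84,750.00 − $24,577.50 = $60,172.50.

$60,172.50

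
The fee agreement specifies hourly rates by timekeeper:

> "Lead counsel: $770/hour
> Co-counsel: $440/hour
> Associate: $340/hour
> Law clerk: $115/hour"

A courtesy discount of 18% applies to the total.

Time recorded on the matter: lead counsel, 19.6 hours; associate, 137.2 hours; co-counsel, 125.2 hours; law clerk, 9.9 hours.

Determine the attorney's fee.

$96,732.53

Lead counsel: 19.6 × $770 = $15,092.00
Co-counsel: 125.2 × $440 = $55,088.00
Associate: 137.2 × $340 = $46,648.00
Law clerk: 9.9 × $115 = $1,138.50
Subtotal: $117,966.50
Less 18% discount: −$21,233.97
Total: $117,966.50 − $21,233.97 = $96,732.53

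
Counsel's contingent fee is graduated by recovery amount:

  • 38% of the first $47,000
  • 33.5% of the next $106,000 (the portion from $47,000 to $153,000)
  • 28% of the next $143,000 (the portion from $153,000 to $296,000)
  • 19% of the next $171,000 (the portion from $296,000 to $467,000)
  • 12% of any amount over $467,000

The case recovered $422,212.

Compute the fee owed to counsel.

First $47,000 at 38% = $17,860.00
Next $106,000 at 33.5% = $35,510.00
Next $143,000 at 28% = $40,040.00
Remaining $126,212 at 19% = $23,980.28
Fee: $17,860.00 + $35,510.00 + $40,040.00 + $23,980.28 = $117,390.28

$117,390.28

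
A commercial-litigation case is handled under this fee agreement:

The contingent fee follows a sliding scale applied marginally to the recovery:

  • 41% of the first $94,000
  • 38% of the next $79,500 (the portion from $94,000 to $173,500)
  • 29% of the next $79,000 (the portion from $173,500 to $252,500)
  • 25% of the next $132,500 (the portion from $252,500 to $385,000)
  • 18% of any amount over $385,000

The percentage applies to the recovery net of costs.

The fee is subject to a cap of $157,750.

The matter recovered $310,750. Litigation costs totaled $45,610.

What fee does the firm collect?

Fee base (net of costs): $310,750 − $45,610 = $265,140
First $94,000 at 41% = $38,540.00
Next $79,500 at 38% = $30,210.00
Next $79,000 at 29% = $22,910.00
Remaining $12,640 at 25% = $3,160.00
Fee: $38,540.00 + $30,210.00 + $22,910.00 + $3,160.00 = $94,820.00
$94,820.00 is under the $157,750 cap.

$94,820.00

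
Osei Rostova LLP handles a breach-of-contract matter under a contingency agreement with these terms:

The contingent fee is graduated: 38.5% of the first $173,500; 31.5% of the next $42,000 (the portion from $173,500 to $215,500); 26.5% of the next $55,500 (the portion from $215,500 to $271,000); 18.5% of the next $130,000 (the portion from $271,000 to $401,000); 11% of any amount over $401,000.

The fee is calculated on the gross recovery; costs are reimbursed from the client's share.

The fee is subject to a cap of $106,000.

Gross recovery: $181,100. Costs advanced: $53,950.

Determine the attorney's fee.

$69,191.50

Fee base is the gross recovery, $181,100; costs are reimbursed separately.
First $173,500 at 38.5% = $66,797.50
Remaining $7,600 at 31.5% = $2,394.00
Fee: $66,797.50 + $2,394.00 = $69,191.50
$69,191.50 is under the $106,000 cap.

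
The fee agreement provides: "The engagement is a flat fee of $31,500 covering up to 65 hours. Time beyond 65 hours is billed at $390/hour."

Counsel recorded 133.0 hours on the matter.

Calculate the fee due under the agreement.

Flat fee: $31,500.00
Excess hours: 133.0 − 65 = 68.0
Overrun: 68.0 × $390 = $26,520.00
Total: $31,500.00 + $26,520.00 = $58,020.00

$58,020.00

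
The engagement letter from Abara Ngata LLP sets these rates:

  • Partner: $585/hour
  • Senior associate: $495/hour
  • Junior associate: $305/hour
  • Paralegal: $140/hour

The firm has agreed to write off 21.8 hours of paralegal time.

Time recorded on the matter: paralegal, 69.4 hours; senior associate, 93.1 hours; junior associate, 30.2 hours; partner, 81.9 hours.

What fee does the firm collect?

Partner: 81.9 × $585 = $47,911.50
Senior associate: 93.1 × $495 = $46,084.50
Junior associate: 30.2 × $305 = $9,211.00
Paralegal: 69.4 × $140 = $9,716.00
Subtotal: $112,923.00
Write-off: 21.8 × $140 = $3,052.00
Total: $112,923.00 − $3,052.00 = $109,871.00

$109,871.00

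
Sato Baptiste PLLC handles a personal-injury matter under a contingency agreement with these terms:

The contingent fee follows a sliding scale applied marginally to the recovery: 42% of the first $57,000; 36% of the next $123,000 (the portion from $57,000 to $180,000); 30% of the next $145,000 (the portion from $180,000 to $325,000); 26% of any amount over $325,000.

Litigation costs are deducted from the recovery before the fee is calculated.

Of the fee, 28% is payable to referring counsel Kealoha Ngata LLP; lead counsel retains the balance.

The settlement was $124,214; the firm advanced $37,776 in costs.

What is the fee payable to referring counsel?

$9,670.55

Fee base (net of costs): $124,214 − $37,776 = $86,438
First $57,000 at 42% = $23,940.00
Remaining $29,438 at 36% = $10,597.68
Fee: $23,940.00 + $10,597.68 = $34,537.68
Referral share: 28% of $34,537.68 = $9,670.55; lead counsel retains $34,537.68 − $9,670.55 = $24,867.13.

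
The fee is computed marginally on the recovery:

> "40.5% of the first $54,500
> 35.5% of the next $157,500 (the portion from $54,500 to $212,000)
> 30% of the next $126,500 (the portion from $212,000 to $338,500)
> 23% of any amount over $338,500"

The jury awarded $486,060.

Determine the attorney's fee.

$149,873.80

First $54,500 at 40.5% = $22,072.50
Next $157,500 at 35.5% = $55,912.50
Next $126,500 at 30% = $37,950.00
Remaining $147,560 at 23% = $33,938.80
Fee: $22,072.50 + $55,912.50 + $37,950.00 + $33,938.80 = $149,873.80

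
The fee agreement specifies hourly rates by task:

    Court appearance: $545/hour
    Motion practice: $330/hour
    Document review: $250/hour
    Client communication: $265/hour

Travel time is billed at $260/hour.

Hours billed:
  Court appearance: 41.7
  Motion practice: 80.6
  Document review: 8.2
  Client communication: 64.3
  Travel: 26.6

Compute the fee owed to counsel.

Court appearance: 41.7 × $545 = $22,726.50
Motion practice: 80.6 × $330 = $26,598.00
Document review: 8.2 × $250 = $2,050.00
Client communication: 64.3 × $265 = $17,039.50
Subtotal: $22,726.50 + $26,598.00 + $2,050.00 + $17,039.50 = $68,414.00
Travel: 26.6 × $260 = $6,916.00
Total: $68,414.00 + $6,916.00 = $75,330.00

$75,330.00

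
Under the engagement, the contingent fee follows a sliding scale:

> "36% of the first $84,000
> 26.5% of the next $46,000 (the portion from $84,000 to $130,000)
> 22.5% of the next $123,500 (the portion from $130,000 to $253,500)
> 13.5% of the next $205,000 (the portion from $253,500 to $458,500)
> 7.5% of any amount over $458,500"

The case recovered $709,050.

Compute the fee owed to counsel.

First $84,000 at 36% = $30,240.00
Next $46,000 at 26.5% = $12,190.00
Next $123,500 at 22.5% = $27,787.50
Next $205,000 at 13.5% = $27,675.00
Remaining $250,550 at 7.5% = $18,791.25
Fee: $30,240.00 + $12,190.00 + $27,787.50 + $27,675.00 + $18,791.25 = $116,683.75

$116,683.75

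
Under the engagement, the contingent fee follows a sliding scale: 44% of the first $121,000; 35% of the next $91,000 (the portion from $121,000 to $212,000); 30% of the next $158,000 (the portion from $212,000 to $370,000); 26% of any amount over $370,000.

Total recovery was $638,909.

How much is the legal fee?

$202,406.34

First $121,000 at 44% = $53,240.00
Next $91,000 at 35% = $31,850.00
Next $158,000 at 30% = $47,400.00
Remaining $268,909 at 26% = $69,916.34
Fee: $53,240.00 + $31,850.00 + $47,400.00 + $69,916.34 = $202,406.34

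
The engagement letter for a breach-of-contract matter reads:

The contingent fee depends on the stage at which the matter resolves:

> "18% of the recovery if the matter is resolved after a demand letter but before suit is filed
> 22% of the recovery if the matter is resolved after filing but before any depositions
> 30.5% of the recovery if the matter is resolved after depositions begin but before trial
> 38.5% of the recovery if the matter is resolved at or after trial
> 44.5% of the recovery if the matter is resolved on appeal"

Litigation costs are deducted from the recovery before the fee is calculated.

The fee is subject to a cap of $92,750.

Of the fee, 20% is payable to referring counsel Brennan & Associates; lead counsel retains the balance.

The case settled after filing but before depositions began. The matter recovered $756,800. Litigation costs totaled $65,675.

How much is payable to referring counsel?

Fee base (net of costs): $756,800 − $65,675 = $691,125
The matter settled after filing but before depositions began, so the 22% rate applies.
$691,125 × 22% = $152,047.50
$152,047.50 exceeds the $92,750 cap, so the fee is capped at $92,750.00.
Referral share: 20% of $92,750.00 = $18,550.00; lead counsel retains $92,750.00 − $18,550.00 = $74,200.00.

$18,550.00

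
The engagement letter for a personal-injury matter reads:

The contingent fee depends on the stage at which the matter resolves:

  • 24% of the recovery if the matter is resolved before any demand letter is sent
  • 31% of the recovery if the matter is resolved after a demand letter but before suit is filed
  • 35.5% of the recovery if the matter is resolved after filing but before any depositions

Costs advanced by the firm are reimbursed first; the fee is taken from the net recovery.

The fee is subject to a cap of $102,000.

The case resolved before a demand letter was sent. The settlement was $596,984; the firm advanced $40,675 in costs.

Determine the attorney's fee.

$102,000.00

Fee base (net of costs): $596,984 − $40,675 = $556,309
The matter resolved before a demand letter was sent, so the 24% rate applies.
$556,309 × 24% = $133,514.16
$133,514.16 exceeds the $102,000 cap, so the fee is capped at $102,000.00.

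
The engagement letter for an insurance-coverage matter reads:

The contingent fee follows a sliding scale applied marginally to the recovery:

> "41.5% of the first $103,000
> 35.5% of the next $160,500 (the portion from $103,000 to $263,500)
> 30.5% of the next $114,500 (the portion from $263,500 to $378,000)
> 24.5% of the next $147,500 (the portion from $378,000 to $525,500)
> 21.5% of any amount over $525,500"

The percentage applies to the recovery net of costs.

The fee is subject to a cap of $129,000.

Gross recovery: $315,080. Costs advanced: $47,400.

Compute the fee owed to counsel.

Fee base (net of costs): $315,080 − $47,400 = $267,680
First $103,000 at 41.5% = $42,745.00
Next $160,500 at 35.5% = $56,977.50
Remaining $4,180 at 30.5% = $1,274.90
Fee: $42,745.00 + $56,977.50 + $1,274.90 = $100,997.40
$100,997.40 is under the $129,000 cap.

$100,997.40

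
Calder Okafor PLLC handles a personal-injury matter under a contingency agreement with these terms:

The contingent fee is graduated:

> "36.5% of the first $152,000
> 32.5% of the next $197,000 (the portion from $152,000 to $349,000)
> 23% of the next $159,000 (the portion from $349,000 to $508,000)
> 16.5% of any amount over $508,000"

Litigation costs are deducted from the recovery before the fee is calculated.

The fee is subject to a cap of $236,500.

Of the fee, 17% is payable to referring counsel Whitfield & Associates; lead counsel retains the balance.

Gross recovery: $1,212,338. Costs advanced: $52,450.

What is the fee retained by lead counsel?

Fee base (net of costs): $1,212,338 − $52,450 = $1,159,888
First $152,000 at 36.5% = $55,480.00
Next $197,000 at 32.5% = $64,025.00
Next $159,000 at 23% = $36,570.00
Remaining $651,888 at 16.5% = $107,561.52
Fee: $55,480.00 + $64,025.00 + $36,570.00 + $107,561.52 = $263,636.52
$263,636.52 exceeds the $236,500 cap, so the fee is capped at $236,500.00.
Referral share: 17% of $236,500.00 = $40,205.00; lead counsel retains $236,500.00 − $40,205.00 = $196,295.00.

$196,295.00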